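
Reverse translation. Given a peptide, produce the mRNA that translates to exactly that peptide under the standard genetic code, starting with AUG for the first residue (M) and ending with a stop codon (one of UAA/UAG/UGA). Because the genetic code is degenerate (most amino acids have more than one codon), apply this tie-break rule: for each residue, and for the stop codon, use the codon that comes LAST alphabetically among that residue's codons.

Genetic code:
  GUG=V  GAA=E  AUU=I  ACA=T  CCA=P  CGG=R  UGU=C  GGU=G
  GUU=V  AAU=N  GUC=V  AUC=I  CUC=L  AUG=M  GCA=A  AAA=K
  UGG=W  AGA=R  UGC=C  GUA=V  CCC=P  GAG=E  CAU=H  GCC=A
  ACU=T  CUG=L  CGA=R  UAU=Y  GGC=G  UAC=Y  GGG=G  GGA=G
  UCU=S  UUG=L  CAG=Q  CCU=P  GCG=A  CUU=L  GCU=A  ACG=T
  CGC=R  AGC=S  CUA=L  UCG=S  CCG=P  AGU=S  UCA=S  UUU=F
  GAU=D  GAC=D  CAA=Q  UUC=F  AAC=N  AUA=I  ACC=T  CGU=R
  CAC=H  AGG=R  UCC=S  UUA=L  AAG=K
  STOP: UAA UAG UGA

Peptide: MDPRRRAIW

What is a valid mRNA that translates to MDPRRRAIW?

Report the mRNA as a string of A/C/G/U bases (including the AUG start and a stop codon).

residue 1: M -> AUG (start codon)
residue 2: D codons sorted = GAC,GAU -> pick last = GAU
residue 3: P codons sorted = CCA,CCC,CCG,CCU -> pick last = CCU
residue 4: R codons sorted = AGA,AGG,CGA,CGC,CGG,CGU -> pick last = CGU
residue 5: R codons sorted = AGA,AGG,CGA,CGC,CGG,CGU -> pick last = CGU
residue 6: R codons sorted = AGA,AGG,CGA,CGC,CGG,CGU -> pick last = CGU
residue 7: A codons sorted = GCA,GCC,GCG,GCU -> pick last = GCU
residue 8: I codons sorted = AUA,AUC,AUU -> pick last = AUU
residue 9: W -> UGG (only codon)
terminator: stop codons sorted = UAA,UAG,UGA -> pick last = UGA

Answer: mRNA: AUGGAUCCUCGUCGUCGUGCUAUUUGGUGA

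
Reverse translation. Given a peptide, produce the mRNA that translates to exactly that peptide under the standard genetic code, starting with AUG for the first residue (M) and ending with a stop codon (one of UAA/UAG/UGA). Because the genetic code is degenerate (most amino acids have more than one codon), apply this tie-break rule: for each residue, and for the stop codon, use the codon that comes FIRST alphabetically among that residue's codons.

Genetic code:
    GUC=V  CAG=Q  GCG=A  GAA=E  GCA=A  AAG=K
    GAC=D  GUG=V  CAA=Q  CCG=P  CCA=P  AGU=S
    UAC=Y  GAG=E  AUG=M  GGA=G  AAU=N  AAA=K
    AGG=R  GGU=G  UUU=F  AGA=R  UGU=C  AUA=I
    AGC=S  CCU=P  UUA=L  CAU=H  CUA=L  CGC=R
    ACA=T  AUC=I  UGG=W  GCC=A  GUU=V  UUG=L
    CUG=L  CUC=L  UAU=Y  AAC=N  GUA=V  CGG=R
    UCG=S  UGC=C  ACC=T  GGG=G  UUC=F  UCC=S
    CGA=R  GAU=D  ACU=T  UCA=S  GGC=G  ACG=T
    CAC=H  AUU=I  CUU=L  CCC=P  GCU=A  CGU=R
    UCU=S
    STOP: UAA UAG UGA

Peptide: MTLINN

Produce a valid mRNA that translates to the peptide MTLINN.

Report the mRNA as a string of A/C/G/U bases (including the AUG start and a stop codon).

residue 1: M -> AUG (start codon)
residue 2: T codons sorted = ACA,ACC,ACG,ACU -> pick first = ACA
residue 3: L codons sorted = CUA,CUC,CUG,CUU,UUA,UUG -> pick first = CUA
residue 4: I codons sorted = AUA,AUC,AUU -> pick first = AUA
residue 5: N codons sorted = AAC,AAU -> pick first = AAC
residue 6: N codons sorted = AAC,AAU -> pick first = AAC
terminator: stop codons sorted = UAA,UAG,UGA -> pick first = UAA

Answer: mRNA: AUGACACUAAUAAACAACUAA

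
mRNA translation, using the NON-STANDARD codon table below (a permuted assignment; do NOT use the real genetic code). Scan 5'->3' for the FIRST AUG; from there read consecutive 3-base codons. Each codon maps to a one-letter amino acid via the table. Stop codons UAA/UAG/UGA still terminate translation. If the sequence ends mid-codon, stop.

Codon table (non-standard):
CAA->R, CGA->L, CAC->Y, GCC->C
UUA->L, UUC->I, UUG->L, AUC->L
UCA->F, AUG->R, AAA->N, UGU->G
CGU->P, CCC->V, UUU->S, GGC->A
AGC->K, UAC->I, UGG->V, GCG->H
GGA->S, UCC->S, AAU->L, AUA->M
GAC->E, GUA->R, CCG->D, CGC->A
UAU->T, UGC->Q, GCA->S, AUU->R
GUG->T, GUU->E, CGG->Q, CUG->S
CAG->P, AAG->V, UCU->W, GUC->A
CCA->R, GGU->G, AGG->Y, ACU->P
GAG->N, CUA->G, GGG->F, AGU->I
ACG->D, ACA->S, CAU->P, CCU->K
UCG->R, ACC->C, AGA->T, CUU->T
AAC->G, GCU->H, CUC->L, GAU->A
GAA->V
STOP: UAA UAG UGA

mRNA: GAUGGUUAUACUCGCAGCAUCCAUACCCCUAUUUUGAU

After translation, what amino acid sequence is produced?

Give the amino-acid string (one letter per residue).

Answer: REMLSSSMVGS

Derivation:
start AUG at pos 1
pos 1: AUG -> R; peptide=R
pos 4: GUU -> E; peptide=RE
pos 7: AUA -> M; peptide=REM
pos 10: CUC -> L; peptide=REML
pos 13: GCA -> S; peptide=REMLS
pos 16: GCA -> S; peptide=REMLSS
pos 19: UCC -> S; peptide=REMLSSS
pos 22: AUA -> M; peptide=REMLSSSM
pos 25: CCC -> V; peptide=REMLSSSMV
pos 28: CUA -> G; peptide=REMLSSSMVG
pos 31: UUU -> S; peptide=REMLSSSMVGS
pos 34: UGA -> STOP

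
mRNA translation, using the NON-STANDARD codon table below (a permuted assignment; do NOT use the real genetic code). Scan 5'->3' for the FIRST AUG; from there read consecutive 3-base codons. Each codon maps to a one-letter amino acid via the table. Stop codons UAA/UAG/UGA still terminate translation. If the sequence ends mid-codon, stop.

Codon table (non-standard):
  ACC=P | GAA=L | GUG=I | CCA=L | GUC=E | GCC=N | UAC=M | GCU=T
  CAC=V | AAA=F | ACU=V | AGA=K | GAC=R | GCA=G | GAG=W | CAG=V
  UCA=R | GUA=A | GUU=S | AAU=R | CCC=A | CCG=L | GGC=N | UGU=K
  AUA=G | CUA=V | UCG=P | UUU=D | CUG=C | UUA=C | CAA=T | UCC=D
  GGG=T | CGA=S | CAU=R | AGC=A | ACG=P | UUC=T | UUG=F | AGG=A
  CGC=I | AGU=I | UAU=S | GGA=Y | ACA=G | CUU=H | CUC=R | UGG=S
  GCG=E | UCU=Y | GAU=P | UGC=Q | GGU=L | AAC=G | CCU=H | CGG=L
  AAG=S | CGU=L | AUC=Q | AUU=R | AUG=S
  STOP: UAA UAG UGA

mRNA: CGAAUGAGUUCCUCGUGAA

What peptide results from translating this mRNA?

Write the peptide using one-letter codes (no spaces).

start AUG at pos 3
pos 3: AUG -> S; peptide=S
pos 6: AGU -> I; peptide=SI
pos 9: UCC -> D; peptide=SID
pos 12: UCG -> P; peptide=SIDP
pos 15: UGA -> STOP

Answer: SIDP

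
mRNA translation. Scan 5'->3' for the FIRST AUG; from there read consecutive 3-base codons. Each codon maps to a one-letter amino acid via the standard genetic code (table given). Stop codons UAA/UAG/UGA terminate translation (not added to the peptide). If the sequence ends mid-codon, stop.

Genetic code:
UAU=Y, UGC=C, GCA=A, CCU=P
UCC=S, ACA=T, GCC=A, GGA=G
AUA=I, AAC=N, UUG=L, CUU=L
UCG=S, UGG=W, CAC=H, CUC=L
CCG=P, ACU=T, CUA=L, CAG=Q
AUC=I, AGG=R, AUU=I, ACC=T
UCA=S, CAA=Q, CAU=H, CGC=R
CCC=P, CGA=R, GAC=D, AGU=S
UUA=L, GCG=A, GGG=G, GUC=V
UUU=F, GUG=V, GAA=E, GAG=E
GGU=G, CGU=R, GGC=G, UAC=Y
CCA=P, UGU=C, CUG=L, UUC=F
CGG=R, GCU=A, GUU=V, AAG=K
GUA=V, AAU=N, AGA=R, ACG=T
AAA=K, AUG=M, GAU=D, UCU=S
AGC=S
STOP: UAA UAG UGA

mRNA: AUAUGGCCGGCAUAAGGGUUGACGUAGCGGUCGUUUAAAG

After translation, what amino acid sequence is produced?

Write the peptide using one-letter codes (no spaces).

start AUG at pos 2
pos 2: AUG -> M; peptide=M
pos 5: GCC -> A; peptide=MA
pos 8: GGC -> G; peptide=MAG
pos 11: AUA -> I; peptide=MAGI
pos 14: AGG -> R; peptide=MAGIR
pos 17: GUU -> V; peptide=MAGIRV
pos 20: GAC -> D; peptide=MAGIRVD
pos 23: GUA -> V; peptide=MAGIRVDV
pos 26: GCG -> A; peptide=MAGIRVDVA
pos 29: GUC -> V; peptide=MAGIRVDVAV
pos 32: GUU -> V; peptide=MAGIRVDVAVV
pos 35: UAA -> STOP

Answer: MAGIRVDVAVV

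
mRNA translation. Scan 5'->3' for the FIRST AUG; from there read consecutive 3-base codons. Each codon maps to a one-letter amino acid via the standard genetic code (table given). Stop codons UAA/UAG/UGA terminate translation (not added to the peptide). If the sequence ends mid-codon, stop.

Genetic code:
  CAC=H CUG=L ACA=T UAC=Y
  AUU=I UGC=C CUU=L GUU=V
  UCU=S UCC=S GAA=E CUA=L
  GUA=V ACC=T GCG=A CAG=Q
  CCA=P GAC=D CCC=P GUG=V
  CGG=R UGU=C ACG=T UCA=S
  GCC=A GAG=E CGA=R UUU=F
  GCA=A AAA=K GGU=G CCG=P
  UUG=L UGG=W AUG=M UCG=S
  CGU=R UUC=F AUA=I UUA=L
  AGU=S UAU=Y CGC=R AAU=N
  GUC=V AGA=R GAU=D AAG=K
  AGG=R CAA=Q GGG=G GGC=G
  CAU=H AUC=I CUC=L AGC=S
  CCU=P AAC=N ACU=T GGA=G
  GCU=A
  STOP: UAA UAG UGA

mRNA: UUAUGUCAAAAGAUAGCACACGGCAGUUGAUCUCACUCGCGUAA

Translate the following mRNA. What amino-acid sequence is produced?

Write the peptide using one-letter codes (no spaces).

Answer: MSKDSTRQLISLA

Derivation:
start AUG at pos 2
pos 2: AUG -> M; peptide=M
pos 5: UCA -> S; peptide=MS
pos 8: AAA -> K; peptide=MSK
pos 11: GAU -> D; peptide=MSKD
pos 14: AGC -> S; peptide=MSKDS
pos 17: ACA -> T; peptide=MSKDST
pos 20: CGG -> R; peptide=MSKDSTR
pos 23: CAG -> Q; peptide=MSKDSTRQ
pos 26: UUG -> L; peptide=MSKDSTRQL
pos 29: AUC -> I; peptide=MSKDSTRQLI
pos 32: UCA -> S; peptide=MSKDSTRQLIS
pos 35: CUC -> L; peptide=MSKDSTRQLISL
pos 38: GCG -> A; peptide=MSKDSTRQLISLA
pos 41: UAA -> STOP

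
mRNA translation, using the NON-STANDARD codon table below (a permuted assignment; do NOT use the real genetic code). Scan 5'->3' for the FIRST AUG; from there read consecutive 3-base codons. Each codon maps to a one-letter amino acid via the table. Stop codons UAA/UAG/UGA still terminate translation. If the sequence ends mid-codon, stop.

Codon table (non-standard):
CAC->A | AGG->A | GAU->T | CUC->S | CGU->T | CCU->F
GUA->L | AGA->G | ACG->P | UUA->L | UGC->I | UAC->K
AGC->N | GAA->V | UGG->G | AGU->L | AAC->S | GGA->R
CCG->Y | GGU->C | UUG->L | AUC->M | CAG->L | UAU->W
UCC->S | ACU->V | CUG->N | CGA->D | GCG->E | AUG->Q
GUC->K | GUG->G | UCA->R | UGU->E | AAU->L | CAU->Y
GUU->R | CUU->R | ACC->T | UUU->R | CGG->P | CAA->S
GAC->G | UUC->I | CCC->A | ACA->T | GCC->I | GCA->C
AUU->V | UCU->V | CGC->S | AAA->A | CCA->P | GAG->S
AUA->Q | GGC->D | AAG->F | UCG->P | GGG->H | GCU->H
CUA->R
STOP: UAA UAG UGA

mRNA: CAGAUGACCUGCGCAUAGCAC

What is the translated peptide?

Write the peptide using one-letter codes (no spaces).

start AUG at pos 3
pos 3: AUG -> Q; peptide=Q
pos 6: ACC -> T; peptide=QT
pos 9: UGC -> I; peptide=QTI
pos 12: GCA -> C; peptide=QTIC
pos 15: UAG -> STOP

Answer: QTIC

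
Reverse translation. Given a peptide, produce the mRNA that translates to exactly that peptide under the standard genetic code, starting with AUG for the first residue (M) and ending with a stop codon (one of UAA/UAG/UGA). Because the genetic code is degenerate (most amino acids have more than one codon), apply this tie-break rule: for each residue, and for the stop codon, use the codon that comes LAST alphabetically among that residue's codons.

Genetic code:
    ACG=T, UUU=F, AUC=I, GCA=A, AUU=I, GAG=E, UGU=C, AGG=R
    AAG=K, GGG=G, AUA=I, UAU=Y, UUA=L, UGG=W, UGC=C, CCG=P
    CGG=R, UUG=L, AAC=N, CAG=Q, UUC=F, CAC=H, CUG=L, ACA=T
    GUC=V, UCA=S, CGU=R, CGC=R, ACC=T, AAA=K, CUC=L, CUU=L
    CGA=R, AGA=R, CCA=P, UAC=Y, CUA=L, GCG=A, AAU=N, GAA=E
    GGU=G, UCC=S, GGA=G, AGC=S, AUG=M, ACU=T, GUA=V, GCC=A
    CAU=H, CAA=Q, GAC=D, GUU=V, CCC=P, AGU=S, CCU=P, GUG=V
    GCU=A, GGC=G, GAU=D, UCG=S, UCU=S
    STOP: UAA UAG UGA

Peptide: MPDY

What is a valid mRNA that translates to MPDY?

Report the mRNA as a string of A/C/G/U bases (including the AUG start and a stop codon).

Answer: mRNA: AUGCCUGAUUAUUGA

Derivation:
residue 1: M -> AUG (start codon)
residue 2: P codons sorted = CCA,CCC,CCG,CCU -> pick last = CCU
residue 3: D codons sorted = GAC,GAU -> pick last = GAU
residue 4: Y codons sorted = UAC,UAU -> pick last = UAU
terminator: stop codons sorted = UAA,UAG,UGA -> pick last = UGA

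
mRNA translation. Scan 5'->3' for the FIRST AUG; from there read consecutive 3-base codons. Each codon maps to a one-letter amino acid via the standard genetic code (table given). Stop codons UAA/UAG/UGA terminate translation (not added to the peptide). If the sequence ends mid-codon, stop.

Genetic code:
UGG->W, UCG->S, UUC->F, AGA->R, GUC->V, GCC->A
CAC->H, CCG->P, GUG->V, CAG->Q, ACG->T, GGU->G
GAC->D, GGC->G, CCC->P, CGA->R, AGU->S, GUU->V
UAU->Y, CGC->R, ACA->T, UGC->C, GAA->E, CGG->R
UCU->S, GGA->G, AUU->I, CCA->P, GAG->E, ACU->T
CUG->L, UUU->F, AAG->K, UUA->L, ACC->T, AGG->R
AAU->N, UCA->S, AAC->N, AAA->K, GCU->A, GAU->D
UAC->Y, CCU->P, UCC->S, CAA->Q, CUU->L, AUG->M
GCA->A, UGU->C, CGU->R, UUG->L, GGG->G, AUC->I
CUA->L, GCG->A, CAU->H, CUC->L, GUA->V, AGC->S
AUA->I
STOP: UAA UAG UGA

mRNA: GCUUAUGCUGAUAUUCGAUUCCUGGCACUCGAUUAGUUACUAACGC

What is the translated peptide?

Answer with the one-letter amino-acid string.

start AUG at pos 4
pos 4: AUG -> M; peptide=M
pos 7: CUG -> L; peptide=ML
pos 10: AUA -> I; peptide=MLI
pos 13: UUC -> F; peptide=MLIF
pos 16: GAU -> D; peptide=MLIFD
pos 19: UCC -> S; peptide=MLIFDS
pos 22: UGG -> W; peptide=MLIFDSW
pos 25: CAC -> H; peptide=MLIFDSWH
pos 28: UCG -> S; peptide=MLIFDSWHS
pos 31: AUU -> I; peptide=MLIFDSWHSI
pos 34: AGU -> S; peptide=MLIFDSWHSIS
pos 37: UAC -> Y; peptide=MLIFDSWHSISY
pos 40: UAA -> STOP

Answer: MLIFDSWHSISY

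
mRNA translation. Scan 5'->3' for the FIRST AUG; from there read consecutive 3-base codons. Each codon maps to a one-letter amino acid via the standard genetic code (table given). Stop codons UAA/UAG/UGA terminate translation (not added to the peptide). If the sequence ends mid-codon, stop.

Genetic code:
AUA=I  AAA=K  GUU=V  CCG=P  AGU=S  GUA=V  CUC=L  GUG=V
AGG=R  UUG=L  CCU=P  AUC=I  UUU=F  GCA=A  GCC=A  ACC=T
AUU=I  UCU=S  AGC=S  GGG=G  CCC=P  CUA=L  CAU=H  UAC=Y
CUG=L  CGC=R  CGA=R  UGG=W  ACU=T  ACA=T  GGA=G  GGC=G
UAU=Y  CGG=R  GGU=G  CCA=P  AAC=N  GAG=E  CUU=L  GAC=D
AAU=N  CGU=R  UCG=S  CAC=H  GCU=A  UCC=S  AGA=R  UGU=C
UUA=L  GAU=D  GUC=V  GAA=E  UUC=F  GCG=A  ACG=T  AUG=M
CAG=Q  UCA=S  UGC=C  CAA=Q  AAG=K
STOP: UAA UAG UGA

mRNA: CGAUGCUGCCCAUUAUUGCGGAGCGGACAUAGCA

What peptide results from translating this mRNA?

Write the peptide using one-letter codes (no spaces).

Answer: MLPIIAERT

Derivation:
start AUG at pos 2
pos 2: AUG -> M; peptide=M
pos 5: CUG -> L; peptide=ML
pos 8: CCC -> P; peptide=MLP
pos 11: AUU -> I; peptide=MLPI
pos 14: AUU -> I; peptide=MLPII
pos 17: GCG -> A; peptide=MLPIIA
pos 20: GAG -> E; peptide=MLPIIAE
pos 23: CGG -> R; peptide=MLPIIAER
pos 26: ACA -> T; peptide=MLPIIAERT
pos 29: UAG -> STOP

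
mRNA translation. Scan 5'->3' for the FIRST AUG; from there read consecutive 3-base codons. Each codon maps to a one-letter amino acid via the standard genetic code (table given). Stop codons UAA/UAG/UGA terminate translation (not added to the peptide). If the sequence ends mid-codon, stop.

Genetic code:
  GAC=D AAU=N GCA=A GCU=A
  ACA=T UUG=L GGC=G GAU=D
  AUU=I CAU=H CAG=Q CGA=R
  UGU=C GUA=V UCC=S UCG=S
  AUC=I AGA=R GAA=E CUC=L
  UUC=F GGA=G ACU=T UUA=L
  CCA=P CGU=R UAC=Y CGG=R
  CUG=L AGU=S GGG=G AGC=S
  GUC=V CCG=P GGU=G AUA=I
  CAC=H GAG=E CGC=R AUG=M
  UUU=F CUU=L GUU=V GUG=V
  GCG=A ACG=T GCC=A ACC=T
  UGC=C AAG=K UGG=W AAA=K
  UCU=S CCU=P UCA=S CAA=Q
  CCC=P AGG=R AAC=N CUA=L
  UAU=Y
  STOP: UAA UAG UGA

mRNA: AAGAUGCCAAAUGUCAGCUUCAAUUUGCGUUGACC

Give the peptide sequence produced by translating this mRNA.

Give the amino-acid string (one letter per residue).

start AUG at pos 3
pos 3: AUG -> M; peptide=M
pos 6: CCA -> P; peptide=MP
pos 9: AAU -> N; peptide=MPN
pos 12: GUC -> V; peptide=MPNV
pos 15: AGC -> S; peptide=MPNVS
pos 18: UUC -> F; peptide=MPNVSF
pos 21: AAU -> N; peptide=MPNVSFN
pos 24: UUG -> L; peptide=MPNVSFNL
pos 27: CGU -> R; peptide=MPNVSFNLR
pos 30: UGA -> STOP

Answer: MPNVSFNLR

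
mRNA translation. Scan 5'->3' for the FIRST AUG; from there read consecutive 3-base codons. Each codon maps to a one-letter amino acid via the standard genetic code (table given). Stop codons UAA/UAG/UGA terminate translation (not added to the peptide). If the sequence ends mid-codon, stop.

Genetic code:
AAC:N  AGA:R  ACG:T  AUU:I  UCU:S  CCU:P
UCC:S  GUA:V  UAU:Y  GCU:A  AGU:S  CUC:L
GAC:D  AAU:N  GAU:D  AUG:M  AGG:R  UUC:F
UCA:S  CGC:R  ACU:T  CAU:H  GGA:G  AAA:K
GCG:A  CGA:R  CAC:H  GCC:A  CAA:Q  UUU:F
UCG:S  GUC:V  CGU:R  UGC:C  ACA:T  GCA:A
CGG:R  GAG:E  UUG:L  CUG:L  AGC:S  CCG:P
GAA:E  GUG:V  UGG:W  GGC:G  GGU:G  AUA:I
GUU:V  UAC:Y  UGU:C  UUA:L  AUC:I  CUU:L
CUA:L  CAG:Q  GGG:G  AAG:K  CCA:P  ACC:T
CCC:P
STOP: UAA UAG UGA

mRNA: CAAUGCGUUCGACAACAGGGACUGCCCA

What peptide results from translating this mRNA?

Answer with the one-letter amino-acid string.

start AUG at pos 2
pos 2: AUG -> M; peptide=M
pos 5: CGU -> R; peptide=MR
pos 8: UCG -> S; peptide=MRS
pos 11: ACA -> T; peptide=MRST
pos 14: ACA -> T; peptide=MRSTT
pos 17: GGG -> G; peptide=MRSTTG
pos 20: ACU -> T; peptide=MRSTTGT
pos 23: GCC -> A; peptide=MRSTTGTA
pos 26: only 2 nt remain (<3), stop (end of mRNA)

Answer: MRSTTGTA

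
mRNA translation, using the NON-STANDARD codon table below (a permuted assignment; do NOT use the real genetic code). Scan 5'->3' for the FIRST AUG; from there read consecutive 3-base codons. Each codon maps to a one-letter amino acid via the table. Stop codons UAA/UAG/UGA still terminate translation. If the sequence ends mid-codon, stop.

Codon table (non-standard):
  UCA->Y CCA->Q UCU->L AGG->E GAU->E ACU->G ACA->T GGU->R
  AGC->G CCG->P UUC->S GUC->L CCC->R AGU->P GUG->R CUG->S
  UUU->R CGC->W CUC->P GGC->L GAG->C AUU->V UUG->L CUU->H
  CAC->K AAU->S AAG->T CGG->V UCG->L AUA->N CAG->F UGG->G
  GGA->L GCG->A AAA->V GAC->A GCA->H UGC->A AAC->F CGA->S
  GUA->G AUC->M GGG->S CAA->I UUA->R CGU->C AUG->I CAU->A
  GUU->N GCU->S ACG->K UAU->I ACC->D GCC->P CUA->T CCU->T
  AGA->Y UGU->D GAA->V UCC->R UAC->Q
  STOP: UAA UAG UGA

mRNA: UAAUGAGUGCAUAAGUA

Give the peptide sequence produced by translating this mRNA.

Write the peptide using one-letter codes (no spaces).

start AUG at pos 2
pos 2: AUG -> I; peptide=I
pos 5: AGU -> P; peptide=IP
pos 8: GCA -> H; peptide=IPH
pos 11: UAA -> STOP

Answer: IPH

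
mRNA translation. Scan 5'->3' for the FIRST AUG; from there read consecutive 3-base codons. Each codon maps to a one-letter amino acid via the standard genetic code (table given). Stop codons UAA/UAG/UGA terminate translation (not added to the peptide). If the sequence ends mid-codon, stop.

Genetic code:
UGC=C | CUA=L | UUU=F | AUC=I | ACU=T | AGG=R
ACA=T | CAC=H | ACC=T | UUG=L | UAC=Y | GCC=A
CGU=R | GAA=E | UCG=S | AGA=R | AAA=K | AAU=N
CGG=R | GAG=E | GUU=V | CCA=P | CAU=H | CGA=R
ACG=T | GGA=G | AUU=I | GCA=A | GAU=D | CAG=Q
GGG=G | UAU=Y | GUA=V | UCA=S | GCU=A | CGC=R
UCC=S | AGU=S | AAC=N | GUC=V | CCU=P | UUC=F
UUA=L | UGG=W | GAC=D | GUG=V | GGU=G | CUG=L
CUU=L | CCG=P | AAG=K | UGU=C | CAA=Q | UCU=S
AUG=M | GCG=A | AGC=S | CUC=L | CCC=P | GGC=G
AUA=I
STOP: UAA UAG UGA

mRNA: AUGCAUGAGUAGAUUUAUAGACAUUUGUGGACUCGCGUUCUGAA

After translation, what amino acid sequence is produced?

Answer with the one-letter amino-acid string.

start AUG at pos 0
pos 0: AUG -> M; peptide=M
pos 3: CAU -> H; peptide=MH
pos 6: GAG -> E; peptide=MHE
pos 9: UAG -> STOP

Answer: MHE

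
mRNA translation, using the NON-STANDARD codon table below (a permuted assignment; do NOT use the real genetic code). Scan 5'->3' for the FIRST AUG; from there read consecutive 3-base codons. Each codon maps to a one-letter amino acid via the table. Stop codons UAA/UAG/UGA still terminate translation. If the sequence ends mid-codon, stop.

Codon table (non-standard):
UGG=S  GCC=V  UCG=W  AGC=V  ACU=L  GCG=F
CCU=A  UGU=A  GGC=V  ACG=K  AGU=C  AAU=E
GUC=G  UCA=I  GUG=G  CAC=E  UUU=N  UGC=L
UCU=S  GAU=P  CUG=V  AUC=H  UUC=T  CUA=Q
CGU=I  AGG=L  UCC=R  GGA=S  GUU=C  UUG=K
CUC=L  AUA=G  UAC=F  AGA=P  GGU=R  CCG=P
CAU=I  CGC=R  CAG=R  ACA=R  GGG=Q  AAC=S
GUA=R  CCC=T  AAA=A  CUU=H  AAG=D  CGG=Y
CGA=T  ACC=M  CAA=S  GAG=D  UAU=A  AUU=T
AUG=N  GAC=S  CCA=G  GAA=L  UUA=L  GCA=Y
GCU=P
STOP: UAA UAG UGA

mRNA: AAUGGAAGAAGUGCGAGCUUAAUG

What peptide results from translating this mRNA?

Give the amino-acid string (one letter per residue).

start AUG at pos 1
pos 1: AUG -> N; peptide=N
pos 4: GAA -> L; peptide=NL
pos 7: GAA -> L; peptide=NLL
pos 10: GUG -> G; peptide=NLLG
pos 13: CGA -> T; peptide=NLLGT
pos 16: GCU -> P; peptide=NLLGTP
pos 19: UAA -> STOP

Answer: NLLGTP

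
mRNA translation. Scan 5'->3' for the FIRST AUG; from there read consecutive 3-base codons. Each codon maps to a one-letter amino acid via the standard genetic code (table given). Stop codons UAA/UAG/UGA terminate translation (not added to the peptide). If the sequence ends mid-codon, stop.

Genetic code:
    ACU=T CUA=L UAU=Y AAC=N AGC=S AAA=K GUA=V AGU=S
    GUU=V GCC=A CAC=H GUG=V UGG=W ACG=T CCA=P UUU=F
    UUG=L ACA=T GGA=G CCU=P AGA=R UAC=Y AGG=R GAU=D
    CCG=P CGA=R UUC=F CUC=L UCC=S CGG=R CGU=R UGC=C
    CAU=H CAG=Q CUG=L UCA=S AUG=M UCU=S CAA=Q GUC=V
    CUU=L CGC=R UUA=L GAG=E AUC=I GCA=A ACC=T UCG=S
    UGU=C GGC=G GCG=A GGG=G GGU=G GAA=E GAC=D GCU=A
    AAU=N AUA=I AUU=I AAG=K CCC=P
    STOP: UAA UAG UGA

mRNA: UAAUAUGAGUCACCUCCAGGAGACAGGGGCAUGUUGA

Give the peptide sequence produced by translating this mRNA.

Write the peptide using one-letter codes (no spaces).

Answer: MSHLQETGAC

Derivation:
start AUG at pos 4
pos 4: AUG -> M; peptide=M
pos 7: AGU -> S; peptide=MS
pos 10: CAC -> H; peptide=MSH
pos 13: CUC -> L; peptide=MSHL
pos 16: CAG -> Q; peptide=MSHLQ
pos 19: GAG -> E; peptide=MSHLQE
pos 22: ACA -> T; peptide=MSHLQET
pos 25: GGG -> G; peptide=MSHLQETG
pos 28: GCA -> A; peptide=MSHLQETGA
pos 31: UGU -> C; peptide=MSHLQETGAC
pos 34: UGA -> STOP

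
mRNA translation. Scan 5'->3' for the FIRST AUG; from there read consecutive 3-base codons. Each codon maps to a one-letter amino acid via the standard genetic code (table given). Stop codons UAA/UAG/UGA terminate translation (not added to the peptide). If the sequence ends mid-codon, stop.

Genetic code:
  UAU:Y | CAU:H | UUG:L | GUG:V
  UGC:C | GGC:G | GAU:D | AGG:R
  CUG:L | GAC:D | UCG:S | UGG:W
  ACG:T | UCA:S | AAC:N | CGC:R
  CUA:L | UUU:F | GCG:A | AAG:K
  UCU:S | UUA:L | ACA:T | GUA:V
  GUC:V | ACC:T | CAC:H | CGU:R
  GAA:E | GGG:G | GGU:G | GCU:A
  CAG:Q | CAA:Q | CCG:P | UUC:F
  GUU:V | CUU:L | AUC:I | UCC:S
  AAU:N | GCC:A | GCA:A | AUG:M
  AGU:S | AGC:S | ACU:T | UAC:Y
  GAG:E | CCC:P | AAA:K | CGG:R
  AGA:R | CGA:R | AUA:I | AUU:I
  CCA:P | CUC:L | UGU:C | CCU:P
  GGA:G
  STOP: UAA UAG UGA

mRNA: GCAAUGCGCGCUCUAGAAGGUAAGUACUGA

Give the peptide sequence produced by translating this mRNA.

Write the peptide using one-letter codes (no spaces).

Answer: MRALEGKY

Derivation:
start AUG at pos 3
pos 3: AUG -> M; peptide=M
pos 6: CGC -> R; peptide=MR
pos 9: GCU -> A; peptide=MRA
pos 12: CUA -> L; peptide=MRAL
pos 15: GAA -> E; peptide=MRALE
pos 18: GGU -> G; peptide=MRALEG
pos 21: AAG -> K; peptide=MRALEGK
pos 24: UAC -> Y; peptide=MRALEGKY
pos 27: UGA -> STOP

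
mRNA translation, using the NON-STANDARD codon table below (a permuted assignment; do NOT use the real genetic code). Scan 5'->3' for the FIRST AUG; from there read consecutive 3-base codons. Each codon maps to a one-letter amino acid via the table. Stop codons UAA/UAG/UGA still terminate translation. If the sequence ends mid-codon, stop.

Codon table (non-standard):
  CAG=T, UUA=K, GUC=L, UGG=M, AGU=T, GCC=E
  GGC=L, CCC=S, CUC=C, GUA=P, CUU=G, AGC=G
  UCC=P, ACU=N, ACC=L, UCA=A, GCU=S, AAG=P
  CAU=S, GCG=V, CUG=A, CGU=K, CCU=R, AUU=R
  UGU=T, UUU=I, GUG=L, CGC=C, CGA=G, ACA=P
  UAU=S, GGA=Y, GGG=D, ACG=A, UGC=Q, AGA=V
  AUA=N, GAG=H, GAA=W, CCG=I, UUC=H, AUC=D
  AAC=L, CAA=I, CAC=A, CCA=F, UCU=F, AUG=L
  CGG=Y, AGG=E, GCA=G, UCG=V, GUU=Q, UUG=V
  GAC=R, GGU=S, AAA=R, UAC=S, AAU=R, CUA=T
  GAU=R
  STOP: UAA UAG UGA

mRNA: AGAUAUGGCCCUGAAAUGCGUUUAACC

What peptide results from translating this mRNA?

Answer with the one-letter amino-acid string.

Answer: LEARQQ

Derivation:
start AUG at pos 4
pos 4: AUG -> L; peptide=L
pos 7: GCC -> E; peptide=LE
pos 10: CUG -> A; peptide=LEA
pos 13: AAA -> R; peptide=LEAR
pos 16: UGC -> Q; peptide=LEARQ
pos 19: GUU -> Q; peptide=LEARQQ
pos 22: UAA -> STOP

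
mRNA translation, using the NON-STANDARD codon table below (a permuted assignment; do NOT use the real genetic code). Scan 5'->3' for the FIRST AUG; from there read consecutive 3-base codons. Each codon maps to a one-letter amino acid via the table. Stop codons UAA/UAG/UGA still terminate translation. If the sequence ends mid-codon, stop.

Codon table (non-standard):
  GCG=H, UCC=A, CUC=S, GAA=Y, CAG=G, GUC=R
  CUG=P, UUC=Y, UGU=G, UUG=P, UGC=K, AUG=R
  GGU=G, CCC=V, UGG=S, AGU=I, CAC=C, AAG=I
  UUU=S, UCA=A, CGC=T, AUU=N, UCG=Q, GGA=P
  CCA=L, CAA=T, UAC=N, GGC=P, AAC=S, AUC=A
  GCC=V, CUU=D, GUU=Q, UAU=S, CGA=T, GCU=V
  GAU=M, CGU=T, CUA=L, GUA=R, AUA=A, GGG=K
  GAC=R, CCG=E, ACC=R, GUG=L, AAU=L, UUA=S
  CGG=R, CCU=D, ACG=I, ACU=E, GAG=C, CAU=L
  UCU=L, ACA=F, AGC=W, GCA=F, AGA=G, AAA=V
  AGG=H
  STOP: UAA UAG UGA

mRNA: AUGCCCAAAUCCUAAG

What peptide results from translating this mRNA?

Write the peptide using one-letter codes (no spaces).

Answer: RVVA

Derivation:
start AUG at pos 0
pos 0: AUG -> R; peptide=R
pos 3: CCC -> V; peptide=RV
pos 6: AAA -> V; peptide=RVV
pos 9: UCC -> A; peptide=RVVA
pos 12: UAA -> STOP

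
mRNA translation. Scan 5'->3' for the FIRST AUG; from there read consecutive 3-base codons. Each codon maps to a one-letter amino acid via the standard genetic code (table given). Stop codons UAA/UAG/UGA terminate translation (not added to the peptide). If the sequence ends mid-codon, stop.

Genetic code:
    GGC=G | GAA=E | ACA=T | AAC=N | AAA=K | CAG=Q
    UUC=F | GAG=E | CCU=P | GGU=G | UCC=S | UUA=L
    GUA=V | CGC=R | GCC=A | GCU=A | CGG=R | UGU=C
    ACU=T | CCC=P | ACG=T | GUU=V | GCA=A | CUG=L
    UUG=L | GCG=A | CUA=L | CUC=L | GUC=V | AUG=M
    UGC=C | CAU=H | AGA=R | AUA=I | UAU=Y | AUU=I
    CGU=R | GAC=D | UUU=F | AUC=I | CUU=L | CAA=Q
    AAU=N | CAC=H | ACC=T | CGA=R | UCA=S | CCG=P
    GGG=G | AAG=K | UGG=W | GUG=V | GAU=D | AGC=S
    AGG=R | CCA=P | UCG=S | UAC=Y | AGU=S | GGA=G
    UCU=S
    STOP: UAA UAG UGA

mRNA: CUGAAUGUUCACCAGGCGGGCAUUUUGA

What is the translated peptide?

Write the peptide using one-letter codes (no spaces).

start AUG at pos 4
pos 4: AUG -> M; peptide=M
pos 7: UUC -> F; peptide=MF
pos 10: ACC -> T; peptide=MFT
pos 13: AGG -> R; peptide=MFTR
pos 16: CGG -> R; peptide=MFTRR
pos 19: GCA -> A; peptide=MFTRRA
pos 22: UUU -> F; peptide=MFTRRAF
pos 25: UGA -> STOP

Answer: MFTRRAF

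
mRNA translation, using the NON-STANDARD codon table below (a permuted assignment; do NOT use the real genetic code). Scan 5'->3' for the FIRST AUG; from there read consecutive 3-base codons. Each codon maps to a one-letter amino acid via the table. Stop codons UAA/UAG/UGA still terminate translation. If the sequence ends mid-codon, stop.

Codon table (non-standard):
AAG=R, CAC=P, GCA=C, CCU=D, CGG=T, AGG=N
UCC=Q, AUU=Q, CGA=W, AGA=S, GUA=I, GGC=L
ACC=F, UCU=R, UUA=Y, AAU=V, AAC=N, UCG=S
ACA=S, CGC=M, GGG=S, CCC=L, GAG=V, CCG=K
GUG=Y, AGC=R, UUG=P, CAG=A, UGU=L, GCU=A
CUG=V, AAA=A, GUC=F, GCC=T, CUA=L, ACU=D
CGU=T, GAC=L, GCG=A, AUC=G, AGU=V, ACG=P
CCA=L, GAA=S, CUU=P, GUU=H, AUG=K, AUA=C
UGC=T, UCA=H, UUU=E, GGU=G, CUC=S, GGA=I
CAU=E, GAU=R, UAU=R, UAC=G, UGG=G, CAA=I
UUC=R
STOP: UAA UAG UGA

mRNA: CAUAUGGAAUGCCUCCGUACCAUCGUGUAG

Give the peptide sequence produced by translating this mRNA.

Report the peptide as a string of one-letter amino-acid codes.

start AUG at pos 3
pos 3: AUG -> K; peptide=K
pos 6: GAA -> S; peptide=KS
pos 9: UGC -> T; peptide=KST
pos 12: CUC -> S; peptide=KSTS
pos 15: CGU -> T; peptide=KSTST
pos 18: ACC -> F; peptide=KSTSTF
pos 21: AUC -> G; peptide=KSTSTFG
pos 24: GUG -> Y; peptide=KSTSTFGY
pos 27: UAG -> STOP

Answer: KSTSTFGY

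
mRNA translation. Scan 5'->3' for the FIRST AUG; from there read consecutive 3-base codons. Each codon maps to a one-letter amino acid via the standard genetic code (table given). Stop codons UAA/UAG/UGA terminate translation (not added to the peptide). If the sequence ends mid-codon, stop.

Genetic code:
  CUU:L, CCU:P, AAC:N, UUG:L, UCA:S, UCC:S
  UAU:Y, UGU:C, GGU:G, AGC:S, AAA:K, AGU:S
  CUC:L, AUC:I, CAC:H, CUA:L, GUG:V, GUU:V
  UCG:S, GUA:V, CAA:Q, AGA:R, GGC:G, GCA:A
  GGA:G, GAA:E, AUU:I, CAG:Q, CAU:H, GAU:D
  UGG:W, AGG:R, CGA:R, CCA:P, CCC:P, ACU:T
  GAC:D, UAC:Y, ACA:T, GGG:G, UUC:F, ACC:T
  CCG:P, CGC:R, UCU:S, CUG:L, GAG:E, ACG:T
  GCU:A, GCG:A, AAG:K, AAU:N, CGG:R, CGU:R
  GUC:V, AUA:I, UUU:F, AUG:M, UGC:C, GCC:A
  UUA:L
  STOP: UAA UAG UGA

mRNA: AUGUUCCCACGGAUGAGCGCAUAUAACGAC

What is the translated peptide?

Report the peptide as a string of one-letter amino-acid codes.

Answer: MFPRMSAYND

Derivation:
start AUG at pos 0
pos 0: AUG -> M; peptide=M
pos 3: UUC -> F; peptide=MF
pos 6: CCA -> P; peptide=MFP
pos 9: CGG -> R; peptide=MFPR
pos 12: AUG -> M; peptide=MFPRM
pos 15: AGC -> S; peptide=MFPRMS
pos 18: GCA -> A; peptide=MFPRMSA
pos 21: UAU -> Y; peptide=MFPRMSAY
pos 24: AAC -> N; peptide=MFPRMSAYN
pos 27: GAC -> D; peptide=MFPRMSAYND
pos 30: only 0 nt remain (<3), stop (end of mRNA)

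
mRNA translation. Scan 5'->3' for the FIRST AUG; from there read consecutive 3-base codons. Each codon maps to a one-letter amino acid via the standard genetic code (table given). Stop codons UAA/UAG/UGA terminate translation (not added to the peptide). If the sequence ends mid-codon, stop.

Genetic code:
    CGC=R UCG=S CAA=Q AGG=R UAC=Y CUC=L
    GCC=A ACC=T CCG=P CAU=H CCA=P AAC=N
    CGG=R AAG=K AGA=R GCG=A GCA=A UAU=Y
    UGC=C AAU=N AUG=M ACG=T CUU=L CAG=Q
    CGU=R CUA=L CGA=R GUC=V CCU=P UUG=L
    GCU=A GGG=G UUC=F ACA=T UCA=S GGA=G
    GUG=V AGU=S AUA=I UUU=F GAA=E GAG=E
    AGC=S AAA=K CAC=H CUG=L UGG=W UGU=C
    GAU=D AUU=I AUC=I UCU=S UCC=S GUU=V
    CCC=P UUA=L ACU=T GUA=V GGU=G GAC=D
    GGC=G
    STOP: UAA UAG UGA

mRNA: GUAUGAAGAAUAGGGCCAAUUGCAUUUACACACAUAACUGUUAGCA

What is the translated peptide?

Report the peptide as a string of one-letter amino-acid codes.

Answer: MKNRANCIYTHNC

Derivation:
start AUG at pos 2
pos 2: AUG -> M; peptide=M
pos 5: AAG -> K; peptide=MK
pos 8: AAU -> N; peptide=MKN
pos 11: AGG -> R; peptide=MKNR
pos 14: GCC -> A; peptide=MKNRA
pos 17: AAU -> N; peptide=MKNRAN
pos 20: UGC -> C; peptide=MKNRANC
pos 23: AUU -> I; peptide=MKNRANCI
pos 26: UAC -> Y; peptide=MKNRANCIY
pos 29: ACA -> T; peptide=MKNRANCIYT
pos 32: CAU -> H; peptide=MKNRANCIYTH
pos 35: AAC -> N; peptide=MKNRANCIYTHN
pos 38: UGU -> C; peptide=MKNRANCIYTHNC
pos 41: UAG -> STOP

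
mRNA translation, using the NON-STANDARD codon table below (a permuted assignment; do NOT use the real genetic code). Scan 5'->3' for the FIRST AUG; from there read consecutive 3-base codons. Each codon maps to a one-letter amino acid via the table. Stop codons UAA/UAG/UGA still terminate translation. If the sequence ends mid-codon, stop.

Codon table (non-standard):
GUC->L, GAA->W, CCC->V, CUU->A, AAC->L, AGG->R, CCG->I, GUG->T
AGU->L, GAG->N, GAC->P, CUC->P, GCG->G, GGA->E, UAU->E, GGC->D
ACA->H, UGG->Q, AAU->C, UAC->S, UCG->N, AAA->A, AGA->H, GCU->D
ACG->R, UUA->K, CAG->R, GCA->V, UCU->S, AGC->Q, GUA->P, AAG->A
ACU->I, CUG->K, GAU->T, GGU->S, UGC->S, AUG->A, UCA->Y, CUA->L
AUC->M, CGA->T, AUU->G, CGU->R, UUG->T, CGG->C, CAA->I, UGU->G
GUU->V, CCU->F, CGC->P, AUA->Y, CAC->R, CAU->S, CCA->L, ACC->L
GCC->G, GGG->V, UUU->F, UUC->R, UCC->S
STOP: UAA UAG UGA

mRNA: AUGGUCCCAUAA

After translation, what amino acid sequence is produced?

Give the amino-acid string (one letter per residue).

start AUG at pos 0
pos 0: AUG -> A; peptide=A
pos 3: GUC -> L; peptide=AL
pos 6: CCA -> L; peptide=ALL
pos 9: UAA -> STOP

Answer: ALL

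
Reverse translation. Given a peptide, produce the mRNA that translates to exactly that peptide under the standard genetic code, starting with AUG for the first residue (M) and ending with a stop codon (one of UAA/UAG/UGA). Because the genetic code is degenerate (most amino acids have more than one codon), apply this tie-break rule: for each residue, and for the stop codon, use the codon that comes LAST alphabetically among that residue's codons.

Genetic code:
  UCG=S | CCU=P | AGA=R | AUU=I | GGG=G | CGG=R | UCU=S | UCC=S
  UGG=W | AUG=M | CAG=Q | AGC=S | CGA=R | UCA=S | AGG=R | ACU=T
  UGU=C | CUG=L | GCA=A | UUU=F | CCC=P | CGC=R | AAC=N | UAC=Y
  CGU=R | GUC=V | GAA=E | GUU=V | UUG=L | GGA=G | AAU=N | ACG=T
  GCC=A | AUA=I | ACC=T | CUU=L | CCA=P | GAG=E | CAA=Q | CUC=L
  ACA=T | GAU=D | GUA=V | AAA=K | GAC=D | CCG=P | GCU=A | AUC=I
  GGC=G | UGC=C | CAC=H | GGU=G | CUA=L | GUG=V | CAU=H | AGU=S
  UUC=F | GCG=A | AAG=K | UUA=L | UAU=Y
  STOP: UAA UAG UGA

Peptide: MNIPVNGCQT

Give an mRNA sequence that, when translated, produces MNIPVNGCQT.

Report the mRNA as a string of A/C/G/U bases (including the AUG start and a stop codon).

residue 1: M -> AUG (start codon)
residue 2: N codons sorted = AAC,AAU -> pick last = AAU
residue 3: I codons sorted = AUA,AUC,AUU -> pick last = AUU
residue 4: P codons sorted = CCA,CCC,CCG,CCU -> pick last = CCU
residue 5: V codons sorted = GUA,GUC,GUG,GUU -> pick last = GUU
residue 6: N codons sorted = AAC,AAU -> pick last = AAU
residue 7: G codons sorted = GGA,GGC,GGG,GGU -> pick last = GGU
residue 8: C codons sorted = UGC,UGU -> pick last = UGU
residue 9: Q codons sorted = CAA,CAG -> pick last = CAG
residue 10: T codons sorted = ACA,ACC,ACG,ACU -> pick last = ACU
terminator: stop codons sorted = UAA,UAG,UGA -> pick last = UGA

Answer: mRNA: AUGAAUAUUCCUGUUAAUGGUUGUCAGACUUGA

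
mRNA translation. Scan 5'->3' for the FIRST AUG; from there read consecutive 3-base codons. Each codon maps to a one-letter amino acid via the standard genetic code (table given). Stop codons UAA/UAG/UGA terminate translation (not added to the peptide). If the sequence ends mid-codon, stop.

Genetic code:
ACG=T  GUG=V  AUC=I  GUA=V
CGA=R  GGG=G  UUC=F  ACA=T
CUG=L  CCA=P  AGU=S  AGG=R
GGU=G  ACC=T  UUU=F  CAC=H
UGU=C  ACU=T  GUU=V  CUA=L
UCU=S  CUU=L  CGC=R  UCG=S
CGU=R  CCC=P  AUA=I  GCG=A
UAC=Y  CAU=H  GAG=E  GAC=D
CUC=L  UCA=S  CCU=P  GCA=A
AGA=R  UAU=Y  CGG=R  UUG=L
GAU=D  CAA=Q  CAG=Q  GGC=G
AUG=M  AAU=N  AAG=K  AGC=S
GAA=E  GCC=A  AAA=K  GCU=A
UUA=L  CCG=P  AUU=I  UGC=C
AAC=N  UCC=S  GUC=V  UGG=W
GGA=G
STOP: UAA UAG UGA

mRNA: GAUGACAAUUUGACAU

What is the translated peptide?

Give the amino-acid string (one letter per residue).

Answer: MTI

Derivation:
start AUG at pos 1
pos 1: AUG -> M; peptide=M
pos 4: ACA -> T; peptide=MT
pos 7: AUU -> I; peptide=MTI
pos 10: UGA -> STOP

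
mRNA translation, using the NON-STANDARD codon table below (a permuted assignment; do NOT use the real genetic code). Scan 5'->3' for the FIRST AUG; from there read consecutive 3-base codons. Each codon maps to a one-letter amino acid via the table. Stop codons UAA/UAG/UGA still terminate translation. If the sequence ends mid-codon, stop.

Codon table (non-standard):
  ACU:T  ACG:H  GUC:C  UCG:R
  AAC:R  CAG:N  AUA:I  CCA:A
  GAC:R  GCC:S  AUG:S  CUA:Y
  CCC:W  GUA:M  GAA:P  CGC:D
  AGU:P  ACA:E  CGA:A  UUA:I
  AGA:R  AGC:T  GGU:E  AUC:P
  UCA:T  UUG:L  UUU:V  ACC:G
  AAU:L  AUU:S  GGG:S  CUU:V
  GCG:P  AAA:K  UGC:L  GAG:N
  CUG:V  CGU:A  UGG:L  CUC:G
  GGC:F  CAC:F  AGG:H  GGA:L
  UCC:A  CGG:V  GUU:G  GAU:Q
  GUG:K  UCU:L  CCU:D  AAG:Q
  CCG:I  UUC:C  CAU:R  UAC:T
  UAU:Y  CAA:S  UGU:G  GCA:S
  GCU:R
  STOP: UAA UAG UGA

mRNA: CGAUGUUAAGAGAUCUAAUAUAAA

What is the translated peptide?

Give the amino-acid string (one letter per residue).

start AUG at pos 2
pos 2: AUG -> S; peptide=S
pos 5: UUA -> I; peptide=SI
pos 8: AGA -> R; peptide=SIR
pos 11: GAU -> Q; peptide=SIRQ
pos 14: CUA -> Y; peptide=SIRQY
pos 17: AUA -> I; peptide=SIRQYI
pos 20: UAA -> STOP

Answer: SIRQYI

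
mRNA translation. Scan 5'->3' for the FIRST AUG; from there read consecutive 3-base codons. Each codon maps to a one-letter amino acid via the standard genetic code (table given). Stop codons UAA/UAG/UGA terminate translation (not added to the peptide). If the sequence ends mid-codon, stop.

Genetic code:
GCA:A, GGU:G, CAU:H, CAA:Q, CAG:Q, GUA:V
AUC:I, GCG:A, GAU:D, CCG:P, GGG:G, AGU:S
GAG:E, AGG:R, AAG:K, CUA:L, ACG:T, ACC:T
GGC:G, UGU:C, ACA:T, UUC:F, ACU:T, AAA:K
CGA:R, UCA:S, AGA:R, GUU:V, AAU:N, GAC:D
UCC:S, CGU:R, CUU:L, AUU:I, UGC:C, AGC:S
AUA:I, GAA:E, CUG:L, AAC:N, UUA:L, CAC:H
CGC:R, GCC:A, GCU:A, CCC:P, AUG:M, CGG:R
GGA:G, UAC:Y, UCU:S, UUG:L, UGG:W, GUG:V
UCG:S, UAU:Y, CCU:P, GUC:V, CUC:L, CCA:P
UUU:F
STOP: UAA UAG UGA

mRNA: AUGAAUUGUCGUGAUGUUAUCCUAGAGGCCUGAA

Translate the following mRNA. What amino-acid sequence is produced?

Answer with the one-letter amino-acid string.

Answer: MNCRDVILEA

Derivation:
start AUG at pos 0
pos 0: AUG -> M; peptide=M
pos 3: AAU -> N; peptide=MN
pos 6: UGU -> C; peptide=MNC
pos 9: CGU -> R; peptide=MNCR
pos 12: GAU -> D; peptide=MNCRD
pos 15: GUU -> V; peptide=MNCRDV
pos 18: AUC -> I; peptide=MNCRDVI
pos 21: CUA -> L; peptide=MNCRDVIL
pos 24: GAG -> E; peptide=MNCRDVILE
pos 27: GCC -> A; peptide=MNCRDVILEA
pos 30: UGA -> STOP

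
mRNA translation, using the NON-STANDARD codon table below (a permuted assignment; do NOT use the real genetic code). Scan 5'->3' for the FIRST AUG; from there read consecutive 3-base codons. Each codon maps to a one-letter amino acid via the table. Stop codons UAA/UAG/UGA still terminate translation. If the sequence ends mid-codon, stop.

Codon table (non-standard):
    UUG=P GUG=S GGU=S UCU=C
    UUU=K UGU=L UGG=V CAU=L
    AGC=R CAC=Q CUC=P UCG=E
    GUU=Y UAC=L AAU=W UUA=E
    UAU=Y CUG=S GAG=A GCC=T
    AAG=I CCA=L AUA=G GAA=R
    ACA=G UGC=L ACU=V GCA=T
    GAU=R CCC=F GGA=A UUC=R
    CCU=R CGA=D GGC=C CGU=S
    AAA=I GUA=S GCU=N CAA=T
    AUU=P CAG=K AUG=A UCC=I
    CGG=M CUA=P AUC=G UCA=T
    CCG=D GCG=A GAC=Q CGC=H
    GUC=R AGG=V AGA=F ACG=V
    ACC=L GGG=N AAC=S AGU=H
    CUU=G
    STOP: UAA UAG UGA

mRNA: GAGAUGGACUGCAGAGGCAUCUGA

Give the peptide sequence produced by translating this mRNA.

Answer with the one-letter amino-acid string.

start AUG at pos 3
pos 3: AUG -> A; peptide=A
pos 6: GAC -> Q; peptide=AQ
pos 9: UGC -> L; peptide=AQL
pos 12: AGA -> F; peptide=AQLF
pos 15: GGC -> C; peptide=AQLFC
pos 18: AUC -> G; peptide=AQLFCG
pos 21: UGA -> STOP

Answer: AQLFCG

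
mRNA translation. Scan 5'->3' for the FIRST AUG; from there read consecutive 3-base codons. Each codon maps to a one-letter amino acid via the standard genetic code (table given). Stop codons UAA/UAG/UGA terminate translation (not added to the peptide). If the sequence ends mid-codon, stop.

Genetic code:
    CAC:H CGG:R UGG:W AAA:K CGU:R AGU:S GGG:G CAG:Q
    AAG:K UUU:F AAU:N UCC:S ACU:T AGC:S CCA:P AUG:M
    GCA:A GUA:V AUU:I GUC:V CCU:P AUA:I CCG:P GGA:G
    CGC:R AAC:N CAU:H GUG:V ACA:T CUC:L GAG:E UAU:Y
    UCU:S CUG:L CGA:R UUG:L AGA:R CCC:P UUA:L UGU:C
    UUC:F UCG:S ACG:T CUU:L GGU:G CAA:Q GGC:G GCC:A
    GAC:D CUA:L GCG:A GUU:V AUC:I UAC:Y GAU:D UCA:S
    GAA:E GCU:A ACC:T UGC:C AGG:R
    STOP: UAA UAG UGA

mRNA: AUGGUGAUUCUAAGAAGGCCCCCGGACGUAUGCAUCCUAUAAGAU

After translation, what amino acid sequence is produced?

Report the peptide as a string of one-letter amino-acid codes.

Answer: MVILRRPPDVCIL

Derivation:
start AUG at pos 0
pos 0: AUG -> M; peptide=M
pos 3: GUG -> V; peptide=MV
pos 6: AUU -> I; peptide=MVI
pos 9: CUA -> L; peptide=MVIL
pos 12: AGA -> R; peptide=MVILR
pos 15: AGG -> R; peptide=MVILRR
pos 18: CCC -> P; peptide=MVILRRP
pos 21: CCG -> P; peptide=MVILRRPP
pos 24: GAC -> D; peptide=MVILRRPPD
pos 27: GUA -> V; peptide=MVILRRPPDV
pos 30: UGC -> C; peptide=MVILRRPPDVC
pos 33: AUC -> I; peptide=MVILRRPPDVCI
pos 36: CUA -> L; peptide=MVILRRPPDVCIL
pos 39: UAA -> STOP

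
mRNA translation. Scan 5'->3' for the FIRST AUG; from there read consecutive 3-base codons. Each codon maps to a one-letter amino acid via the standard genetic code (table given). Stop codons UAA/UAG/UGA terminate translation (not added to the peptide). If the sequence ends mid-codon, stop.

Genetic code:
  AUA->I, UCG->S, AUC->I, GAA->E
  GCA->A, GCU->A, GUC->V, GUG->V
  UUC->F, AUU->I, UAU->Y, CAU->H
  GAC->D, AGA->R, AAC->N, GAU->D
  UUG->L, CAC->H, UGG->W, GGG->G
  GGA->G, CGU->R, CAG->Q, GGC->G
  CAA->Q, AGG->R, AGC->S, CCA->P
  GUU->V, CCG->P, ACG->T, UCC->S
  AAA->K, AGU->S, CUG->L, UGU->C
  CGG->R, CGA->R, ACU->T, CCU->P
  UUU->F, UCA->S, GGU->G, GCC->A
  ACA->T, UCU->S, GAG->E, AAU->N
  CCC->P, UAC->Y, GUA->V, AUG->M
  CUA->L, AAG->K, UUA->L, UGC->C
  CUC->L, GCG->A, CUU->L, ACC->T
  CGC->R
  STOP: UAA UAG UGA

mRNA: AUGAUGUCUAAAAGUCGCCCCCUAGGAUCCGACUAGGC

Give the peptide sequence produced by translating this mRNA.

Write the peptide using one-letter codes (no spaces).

Answer: MMSKSRPLGSD

Derivation:
start AUG at pos 0
pos 0: AUG -> M; peptide=M
pos 3: AUG -> M; peptide=MM
pos 6: UCU -> S; peptide=MMS
pos 9: AAA -> K; peptide=MMSK
pos 12: AGU -> S; peptide=MMSKS
pos 15: CGC -> R; peptide=MMSKSR
pos 18: CCC -> P; peptide=MMSKSRP
pos 21: CUA -> L; peptide=MMSKSRPL
pos 24: GGA -> G; peptide=MMSKSRPLG
pos 27: UCC -> S; peptide=MMSKSRPLGS
pos 30: GAC -> D; peptide=MMSKSRPLGSD
pos 33: UAG -> STOP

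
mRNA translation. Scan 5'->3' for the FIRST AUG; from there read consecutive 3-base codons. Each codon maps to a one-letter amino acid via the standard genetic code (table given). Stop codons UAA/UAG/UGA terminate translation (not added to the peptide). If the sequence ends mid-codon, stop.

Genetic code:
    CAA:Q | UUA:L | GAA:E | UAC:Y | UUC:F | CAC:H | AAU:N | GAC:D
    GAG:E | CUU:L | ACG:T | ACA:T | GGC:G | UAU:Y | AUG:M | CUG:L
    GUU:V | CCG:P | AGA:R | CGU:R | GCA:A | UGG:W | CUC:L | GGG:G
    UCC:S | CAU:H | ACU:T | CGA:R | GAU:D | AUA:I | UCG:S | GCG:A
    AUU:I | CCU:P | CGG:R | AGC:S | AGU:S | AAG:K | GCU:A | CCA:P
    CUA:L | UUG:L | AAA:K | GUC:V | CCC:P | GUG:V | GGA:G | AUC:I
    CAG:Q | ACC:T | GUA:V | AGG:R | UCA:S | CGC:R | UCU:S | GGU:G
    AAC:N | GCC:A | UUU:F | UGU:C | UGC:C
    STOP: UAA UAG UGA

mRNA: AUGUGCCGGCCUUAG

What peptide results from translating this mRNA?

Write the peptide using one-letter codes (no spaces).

start AUG at pos 0
pos 0: AUG -> M; peptide=M
pos 3: UGC -> C; peptide=MC
pos 6: CGG -> R; peptide=MCR
pos 9: CCU -> P; peptide=MCRP
pos 12: UAG -> STOP

Answer: MCRP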